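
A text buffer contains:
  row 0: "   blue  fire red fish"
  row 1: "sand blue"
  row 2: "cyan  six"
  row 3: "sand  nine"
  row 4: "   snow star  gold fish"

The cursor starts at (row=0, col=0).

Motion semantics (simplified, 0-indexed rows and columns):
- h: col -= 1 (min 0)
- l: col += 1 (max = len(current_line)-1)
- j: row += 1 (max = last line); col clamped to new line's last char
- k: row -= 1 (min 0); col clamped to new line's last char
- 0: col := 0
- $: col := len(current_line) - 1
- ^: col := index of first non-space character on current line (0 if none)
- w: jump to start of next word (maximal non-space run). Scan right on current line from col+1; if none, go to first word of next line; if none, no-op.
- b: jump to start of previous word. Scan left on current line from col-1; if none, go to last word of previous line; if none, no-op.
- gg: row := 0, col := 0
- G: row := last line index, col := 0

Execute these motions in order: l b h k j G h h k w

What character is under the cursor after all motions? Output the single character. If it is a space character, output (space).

After 1 (l): row=0 col=1 char='_'
After 2 (b): row=0 col=1 char='_'
After 3 (h): row=0 col=0 char='_'
After 4 (k): row=0 col=0 char='_'
After 5 (j): row=1 col=0 char='s'
After 6 (G): row=4 col=0 char='_'
After 7 (h): row=4 col=0 char='_'
After 8 (h): row=4 col=0 char='_'
After 9 (k): row=3 col=0 char='s'
After 10 (w): row=3 col=6 char='n'

Answer: n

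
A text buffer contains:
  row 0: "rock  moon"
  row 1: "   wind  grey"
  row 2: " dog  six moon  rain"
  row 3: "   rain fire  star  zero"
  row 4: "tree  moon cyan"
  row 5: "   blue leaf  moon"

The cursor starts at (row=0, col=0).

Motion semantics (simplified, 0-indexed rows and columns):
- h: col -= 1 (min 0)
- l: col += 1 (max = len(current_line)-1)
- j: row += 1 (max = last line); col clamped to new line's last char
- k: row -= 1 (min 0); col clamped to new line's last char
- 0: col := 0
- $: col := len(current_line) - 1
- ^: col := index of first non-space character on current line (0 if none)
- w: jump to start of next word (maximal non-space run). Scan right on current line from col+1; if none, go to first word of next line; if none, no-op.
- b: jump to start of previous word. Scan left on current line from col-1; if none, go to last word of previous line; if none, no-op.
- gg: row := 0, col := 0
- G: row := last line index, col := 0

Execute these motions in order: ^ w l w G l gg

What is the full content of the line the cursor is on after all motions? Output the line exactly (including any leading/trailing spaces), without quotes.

Answer: rock  moon

Derivation:
After 1 (^): row=0 col=0 char='r'
After 2 (w): row=0 col=6 char='m'
After 3 (l): row=0 col=7 char='o'
After 4 (w): row=1 col=3 char='w'
After 5 (G): row=5 col=0 char='_'
After 6 (l): row=5 col=1 char='_'
After 7 (gg): row=0 col=0 char='r'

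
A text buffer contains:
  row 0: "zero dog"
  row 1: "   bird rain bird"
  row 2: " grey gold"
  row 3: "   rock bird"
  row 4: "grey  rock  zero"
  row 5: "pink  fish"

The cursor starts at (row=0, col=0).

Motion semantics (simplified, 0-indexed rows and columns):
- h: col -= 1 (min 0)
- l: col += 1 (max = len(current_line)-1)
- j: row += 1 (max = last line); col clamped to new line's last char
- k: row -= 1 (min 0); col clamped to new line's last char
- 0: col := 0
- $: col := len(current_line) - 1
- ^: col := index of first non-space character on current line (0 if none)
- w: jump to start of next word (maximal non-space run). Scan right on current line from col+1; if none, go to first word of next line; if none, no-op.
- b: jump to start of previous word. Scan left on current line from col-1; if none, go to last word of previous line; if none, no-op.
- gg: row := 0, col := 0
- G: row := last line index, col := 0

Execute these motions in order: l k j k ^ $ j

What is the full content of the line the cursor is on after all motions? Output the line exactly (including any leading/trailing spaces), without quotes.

After 1 (l): row=0 col=1 char='e'
After 2 (k): row=0 col=1 char='e'
After 3 (j): row=1 col=1 char='_'
After 4 (k): row=0 col=1 char='e'
After 5 (^): row=0 col=0 char='z'
After 6 ($): row=0 col=7 char='g'
After 7 (j): row=1 col=7 char='_'

Answer:    bird rain bird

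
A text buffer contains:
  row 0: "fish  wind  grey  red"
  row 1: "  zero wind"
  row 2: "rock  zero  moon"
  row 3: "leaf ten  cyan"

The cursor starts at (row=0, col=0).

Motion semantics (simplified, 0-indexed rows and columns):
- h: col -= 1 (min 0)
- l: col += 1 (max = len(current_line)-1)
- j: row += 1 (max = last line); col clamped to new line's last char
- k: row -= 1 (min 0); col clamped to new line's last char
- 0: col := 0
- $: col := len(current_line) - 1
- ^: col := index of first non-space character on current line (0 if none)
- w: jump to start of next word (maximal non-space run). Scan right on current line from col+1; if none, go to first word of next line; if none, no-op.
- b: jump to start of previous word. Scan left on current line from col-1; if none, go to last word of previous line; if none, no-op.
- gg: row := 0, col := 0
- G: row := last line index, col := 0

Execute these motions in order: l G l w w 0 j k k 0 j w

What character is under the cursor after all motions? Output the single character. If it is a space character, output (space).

Answer: z

Derivation:
After 1 (l): row=0 col=1 char='i'
After 2 (G): row=3 col=0 char='l'
After 3 (l): row=3 col=1 char='e'
After 4 (w): row=3 col=5 char='t'
After 5 (w): row=3 col=10 char='c'
After 6 (0): row=3 col=0 char='l'
After 7 (j): row=3 col=0 char='l'
After 8 (k): row=2 col=0 char='r'
After 9 (k): row=1 col=0 char='_'
After 10 (0): row=1 col=0 char='_'
After 11 (j): row=2 col=0 char='r'
After 12 (w): row=2 col=6 char='z'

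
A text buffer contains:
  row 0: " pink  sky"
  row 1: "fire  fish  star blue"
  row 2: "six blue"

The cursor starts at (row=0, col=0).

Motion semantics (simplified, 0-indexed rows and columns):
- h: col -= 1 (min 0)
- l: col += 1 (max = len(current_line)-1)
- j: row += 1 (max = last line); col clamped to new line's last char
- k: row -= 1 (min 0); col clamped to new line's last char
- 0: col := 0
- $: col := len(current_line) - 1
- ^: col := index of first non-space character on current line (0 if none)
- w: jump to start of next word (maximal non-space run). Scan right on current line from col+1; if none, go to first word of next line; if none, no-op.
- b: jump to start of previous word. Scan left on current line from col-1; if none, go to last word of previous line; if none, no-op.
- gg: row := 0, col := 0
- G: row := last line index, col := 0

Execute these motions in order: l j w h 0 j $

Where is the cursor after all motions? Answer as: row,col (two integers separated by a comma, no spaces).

Answer: 2,7

Derivation:
After 1 (l): row=0 col=1 char='p'
After 2 (j): row=1 col=1 char='i'
After 3 (w): row=1 col=6 char='f'
After 4 (h): row=1 col=5 char='_'
After 5 (0): row=1 col=0 char='f'
After 6 (j): row=2 col=0 char='s'
After 7 ($): row=2 col=7 char='e'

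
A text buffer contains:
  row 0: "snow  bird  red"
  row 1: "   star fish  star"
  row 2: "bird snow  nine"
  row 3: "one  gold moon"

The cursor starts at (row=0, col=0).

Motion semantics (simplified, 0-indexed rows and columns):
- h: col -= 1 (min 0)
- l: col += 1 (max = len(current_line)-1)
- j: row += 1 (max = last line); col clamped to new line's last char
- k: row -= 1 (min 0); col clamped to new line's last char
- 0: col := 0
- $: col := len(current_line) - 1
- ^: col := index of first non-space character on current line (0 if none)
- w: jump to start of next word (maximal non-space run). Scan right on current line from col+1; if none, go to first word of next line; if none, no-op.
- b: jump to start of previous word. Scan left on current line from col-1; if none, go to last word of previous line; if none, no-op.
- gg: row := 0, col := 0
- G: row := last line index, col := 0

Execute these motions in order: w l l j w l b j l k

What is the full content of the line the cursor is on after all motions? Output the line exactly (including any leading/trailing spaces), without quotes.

Answer:    star fish  star

Derivation:
After 1 (w): row=0 col=6 char='b'
After 2 (l): row=0 col=7 char='i'
After 3 (l): row=0 col=8 char='r'
After 4 (j): row=1 col=8 char='f'
After 5 (w): row=1 col=14 char='s'
After 6 (l): row=1 col=15 char='t'
After 7 (b): row=1 col=14 char='s'
After 8 (j): row=2 col=14 char='e'
After 9 (l): row=2 col=14 char='e'
After 10 (k): row=1 col=14 char='s'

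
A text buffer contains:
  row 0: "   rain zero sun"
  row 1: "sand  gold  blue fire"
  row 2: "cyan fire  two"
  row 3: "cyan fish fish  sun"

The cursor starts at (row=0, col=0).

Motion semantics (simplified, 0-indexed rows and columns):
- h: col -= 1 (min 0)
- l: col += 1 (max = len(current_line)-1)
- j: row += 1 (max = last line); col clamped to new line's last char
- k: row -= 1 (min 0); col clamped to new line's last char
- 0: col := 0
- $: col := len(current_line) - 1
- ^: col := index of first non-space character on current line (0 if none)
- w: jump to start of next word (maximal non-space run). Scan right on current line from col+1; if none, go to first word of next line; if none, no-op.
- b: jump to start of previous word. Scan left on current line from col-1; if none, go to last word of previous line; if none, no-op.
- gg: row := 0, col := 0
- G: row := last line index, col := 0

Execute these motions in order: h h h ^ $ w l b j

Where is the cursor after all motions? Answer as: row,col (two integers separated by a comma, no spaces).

After 1 (h): row=0 col=0 char='_'
After 2 (h): row=0 col=0 char='_'
After 3 (h): row=0 col=0 char='_'
After 4 (^): row=0 col=3 char='r'
After 5 ($): row=0 col=15 char='n'
After 6 (w): row=1 col=0 char='s'
After 7 (l): row=1 col=1 char='a'
After 8 (b): row=1 col=0 char='s'
After 9 (j): row=2 col=0 char='c'

Answer: 2,0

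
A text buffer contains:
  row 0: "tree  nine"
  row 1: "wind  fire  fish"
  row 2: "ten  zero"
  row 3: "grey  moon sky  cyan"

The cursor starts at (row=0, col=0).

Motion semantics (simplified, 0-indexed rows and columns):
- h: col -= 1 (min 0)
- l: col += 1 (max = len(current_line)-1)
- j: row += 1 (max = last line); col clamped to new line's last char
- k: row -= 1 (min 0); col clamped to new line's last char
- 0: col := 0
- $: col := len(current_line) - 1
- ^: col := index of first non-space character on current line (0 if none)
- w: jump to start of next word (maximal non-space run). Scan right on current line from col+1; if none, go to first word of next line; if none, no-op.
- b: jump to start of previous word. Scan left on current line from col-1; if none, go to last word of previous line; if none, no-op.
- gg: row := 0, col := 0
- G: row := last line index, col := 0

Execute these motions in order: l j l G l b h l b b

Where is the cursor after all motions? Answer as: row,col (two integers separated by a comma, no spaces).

Answer: 2,5

Derivation:
After 1 (l): row=0 col=1 char='r'
After 2 (j): row=1 col=1 char='i'
After 3 (l): row=1 col=2 char='n'
After 4 (G): row=3 col=0 char='g'
After 5 (l): row=3 col=1 char='r'
After 6 (b): row=3 col=0 char='g'
After 7 (h): row=3 col=0 char='g'
After 8 (l): row=3 col=1 char='r'
After 9 (b): row=3 col=0 char='g'
After 10 (b): row=2 col=5 char='z'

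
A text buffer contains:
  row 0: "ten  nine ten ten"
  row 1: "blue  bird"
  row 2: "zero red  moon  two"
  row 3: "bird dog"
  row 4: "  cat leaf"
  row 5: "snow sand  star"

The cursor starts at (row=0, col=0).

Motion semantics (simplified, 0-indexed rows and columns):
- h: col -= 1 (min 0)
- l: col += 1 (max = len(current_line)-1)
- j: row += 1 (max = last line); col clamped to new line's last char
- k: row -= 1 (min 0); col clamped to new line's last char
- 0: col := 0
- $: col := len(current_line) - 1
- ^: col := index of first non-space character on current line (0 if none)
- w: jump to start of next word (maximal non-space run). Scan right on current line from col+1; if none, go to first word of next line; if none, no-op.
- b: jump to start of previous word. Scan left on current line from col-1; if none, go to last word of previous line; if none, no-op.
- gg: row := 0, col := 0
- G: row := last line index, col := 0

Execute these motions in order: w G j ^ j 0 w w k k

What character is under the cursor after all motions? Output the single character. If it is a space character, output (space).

Answer: g

Derivation:
After 1 (w): row=0 col=5 char='n'
After 2 (G): row=5 col=0 char='s'
After 3 (j): row=5 col=0 char='s'
After 4 (^): row=5 col=0 char='s'
After 5 (j): row=5 col=0 char='s'
After 6 (0): row=5 col=0 char='s'
After 7 (w): row=5 col=5 char='s'
After 8 (w): row=5 col=11 char='s'
After 9 (k): row=4 col=9 char='f'
After 10 (k): row=3 col=7 char='g'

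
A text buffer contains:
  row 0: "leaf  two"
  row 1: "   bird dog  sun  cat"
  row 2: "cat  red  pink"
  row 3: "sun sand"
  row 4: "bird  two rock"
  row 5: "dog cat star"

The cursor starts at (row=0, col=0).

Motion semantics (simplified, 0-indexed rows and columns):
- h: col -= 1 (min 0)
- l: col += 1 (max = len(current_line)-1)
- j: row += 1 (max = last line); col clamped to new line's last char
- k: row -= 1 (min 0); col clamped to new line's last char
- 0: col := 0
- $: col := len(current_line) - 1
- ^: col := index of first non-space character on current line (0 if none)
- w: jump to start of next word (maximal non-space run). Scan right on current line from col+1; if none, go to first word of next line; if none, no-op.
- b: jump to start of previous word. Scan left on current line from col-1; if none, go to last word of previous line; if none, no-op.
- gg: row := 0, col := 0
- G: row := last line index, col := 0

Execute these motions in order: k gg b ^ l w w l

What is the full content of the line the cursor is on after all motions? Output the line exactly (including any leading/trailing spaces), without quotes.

After 1 (k): row=0 col=0 char='l'
After 2 (gg): row=0 col=0 char='l'
After 3 (b): row=0 col=0 char='l'
After 4 (^): row=0 col=0 char='l'
After 5 (l): row=0 col=1 char='e'
After 6 (w): row=0 col=6 char='t'
After 7 (w): row=1 col=3 char='b'
After 8 (l): row=1 col=4 char='i'

Answer:    bird dog  sun  cat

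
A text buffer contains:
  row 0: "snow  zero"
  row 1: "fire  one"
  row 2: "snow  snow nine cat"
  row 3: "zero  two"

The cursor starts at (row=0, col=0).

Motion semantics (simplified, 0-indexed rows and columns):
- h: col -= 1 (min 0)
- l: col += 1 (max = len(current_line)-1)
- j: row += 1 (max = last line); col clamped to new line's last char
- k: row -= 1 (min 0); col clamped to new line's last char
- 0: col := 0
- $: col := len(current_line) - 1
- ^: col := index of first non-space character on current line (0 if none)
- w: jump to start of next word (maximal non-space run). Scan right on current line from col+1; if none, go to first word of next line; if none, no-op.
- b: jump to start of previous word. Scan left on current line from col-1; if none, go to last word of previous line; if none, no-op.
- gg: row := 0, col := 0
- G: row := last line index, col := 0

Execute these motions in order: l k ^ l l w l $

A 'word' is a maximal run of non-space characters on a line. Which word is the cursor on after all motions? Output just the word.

After 1 (l): row=0 col=1 char='n'
After 2 (k): row=0 col=1 char='n'
After 3 (^): row=0 col=0 char='s'
After 4 (l): row=0 col=1 char='n'
After 5 (l): row=0 col=2 char='o'
After 6 (w): row=0 col=6 char='z'
After 7 (l): row=0 col=7 char='e'
After 8 ($): row=0 col=9 char='o'

Answer: zero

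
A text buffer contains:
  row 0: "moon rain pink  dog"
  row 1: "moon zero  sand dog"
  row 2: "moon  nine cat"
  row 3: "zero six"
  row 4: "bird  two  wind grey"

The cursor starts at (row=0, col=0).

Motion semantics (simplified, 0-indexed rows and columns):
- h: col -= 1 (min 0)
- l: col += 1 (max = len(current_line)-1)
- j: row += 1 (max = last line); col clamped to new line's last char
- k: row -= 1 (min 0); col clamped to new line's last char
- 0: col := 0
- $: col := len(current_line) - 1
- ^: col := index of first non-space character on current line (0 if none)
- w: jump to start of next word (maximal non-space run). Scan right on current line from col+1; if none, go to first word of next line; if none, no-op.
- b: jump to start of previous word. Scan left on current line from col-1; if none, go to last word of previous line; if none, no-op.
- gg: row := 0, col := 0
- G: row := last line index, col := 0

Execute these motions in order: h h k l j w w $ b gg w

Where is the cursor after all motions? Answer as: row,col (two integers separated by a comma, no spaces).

Answer: 0,5

Derivation:
After 1 (h): row=0 col=0 char='m'
After 2 (h): row=0 col=0 char='m'
After 3 (k): row=0 col=0 char='m'
After 4 (l): row=0 col=1 char='o'
After 5 (j): row=1 col=1 char='o'
After 6 (w): row=1 col=5 char='z'
After 7 (w): row=1 col=11 char='s'
After 8 ($): row=1 col=18 char='g'
After 9 (b): row=1 col=16 char='d'
After 10 (gg): row=0 col=0 char='m'
After 11 (w): row=0 col=5 char='r'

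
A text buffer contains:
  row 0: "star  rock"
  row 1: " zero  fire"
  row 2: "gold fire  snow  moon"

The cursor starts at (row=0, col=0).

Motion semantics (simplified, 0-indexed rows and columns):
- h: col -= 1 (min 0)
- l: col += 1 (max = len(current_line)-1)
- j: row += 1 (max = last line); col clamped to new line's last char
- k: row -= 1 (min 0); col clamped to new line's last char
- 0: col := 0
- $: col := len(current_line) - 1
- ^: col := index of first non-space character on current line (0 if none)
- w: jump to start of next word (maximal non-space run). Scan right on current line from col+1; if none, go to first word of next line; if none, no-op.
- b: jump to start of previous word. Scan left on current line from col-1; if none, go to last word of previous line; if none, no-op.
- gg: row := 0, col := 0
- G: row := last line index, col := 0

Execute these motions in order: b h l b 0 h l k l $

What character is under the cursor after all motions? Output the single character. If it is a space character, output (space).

After 1 (b): row=0 col=0 char='s'
After 2 (h): row=0 col=0 char='s'
After 3 (l): row=0 col=1 char='t'
After 4 (b): row=0 col=0 char='s'
After 5 (0): row=0 col=0 char='s'
After 6 (h): row=0 col=0 char='s'
After 7 (l): row=0 col=1 char='t'
After 8 (k): row=0 col=1 char='t'
After 9 (l): row=0 col=2 char='a'
After 10 ($): row=0 col=9 char='k'

Answer: k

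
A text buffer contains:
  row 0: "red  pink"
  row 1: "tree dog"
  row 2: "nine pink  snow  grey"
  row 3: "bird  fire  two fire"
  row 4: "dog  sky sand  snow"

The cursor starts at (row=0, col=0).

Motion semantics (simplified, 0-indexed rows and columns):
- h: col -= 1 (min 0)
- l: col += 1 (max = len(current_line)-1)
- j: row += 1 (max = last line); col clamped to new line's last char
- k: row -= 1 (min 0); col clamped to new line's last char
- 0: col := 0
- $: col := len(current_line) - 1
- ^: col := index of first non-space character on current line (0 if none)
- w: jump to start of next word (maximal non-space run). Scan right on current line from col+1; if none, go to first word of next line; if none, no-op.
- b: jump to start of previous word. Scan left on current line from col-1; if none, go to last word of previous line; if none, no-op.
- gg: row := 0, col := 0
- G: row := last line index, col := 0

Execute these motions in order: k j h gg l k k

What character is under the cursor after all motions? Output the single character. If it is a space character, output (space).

Answer: e

Derivation:
After 1 (k): row=0 col=0 char='r'
After 2 (j): row=1 col=0 char='t'
After 3 (h): row=1 col=0 char='t'
After 4 (gg): row=0 col=0 char='r'
After 5 (l): row=0 col=1 char='e'
After 6 (k): row=0 col=1 char='e'
After 7 (k): row=0 col=1 char='e'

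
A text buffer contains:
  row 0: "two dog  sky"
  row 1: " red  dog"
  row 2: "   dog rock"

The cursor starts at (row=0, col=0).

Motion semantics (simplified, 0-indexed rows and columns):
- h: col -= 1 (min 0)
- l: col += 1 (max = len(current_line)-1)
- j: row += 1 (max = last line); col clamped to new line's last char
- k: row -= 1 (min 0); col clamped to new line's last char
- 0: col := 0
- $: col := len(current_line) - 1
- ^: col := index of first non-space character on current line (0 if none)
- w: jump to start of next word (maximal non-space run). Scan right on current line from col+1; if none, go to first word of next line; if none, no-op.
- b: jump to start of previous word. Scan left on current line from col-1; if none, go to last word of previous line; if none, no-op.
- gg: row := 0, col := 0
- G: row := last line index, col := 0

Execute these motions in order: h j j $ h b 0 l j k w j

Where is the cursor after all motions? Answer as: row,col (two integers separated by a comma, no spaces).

After 1 (h): row=0 col=0 char='t'
After 2 (j): row=1 col=0 char='_'
After 3 (j): row=2 col=0 char='_'
After 4 ($): row=2 col=10 char='k'
After 5 (h): row=2 col=9 char='c'
After 6 (b): row=2 col=7 char='r'
After 7 (0): row=2 col=0 char='_'
After 8 (l): row=2 col=1 char='_'
After 9 (j): row=2 col=1 char='_'
After 10 (k): row=1 col=1 char='r'
After 11 (w): row=1 col=6 char='d'
After 12 (j): row=2 col=6 char='_'

Answer: 2,6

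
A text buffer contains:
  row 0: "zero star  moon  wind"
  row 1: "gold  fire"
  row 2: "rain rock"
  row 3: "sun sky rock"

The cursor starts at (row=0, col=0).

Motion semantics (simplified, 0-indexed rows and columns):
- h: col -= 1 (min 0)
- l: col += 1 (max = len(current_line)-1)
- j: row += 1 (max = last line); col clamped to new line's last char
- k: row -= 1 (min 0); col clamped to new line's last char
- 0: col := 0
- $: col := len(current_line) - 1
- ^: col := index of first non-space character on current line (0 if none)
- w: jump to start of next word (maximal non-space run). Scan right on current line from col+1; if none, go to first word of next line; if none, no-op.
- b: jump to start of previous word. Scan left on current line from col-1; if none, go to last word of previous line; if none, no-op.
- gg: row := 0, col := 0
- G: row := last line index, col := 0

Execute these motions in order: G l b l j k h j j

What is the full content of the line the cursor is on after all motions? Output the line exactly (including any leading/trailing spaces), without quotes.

After 1 (G): row=3 col=0 char='s'
After 2 (l): row=3 col=1 char='u'
After 3 (b): row=3 col=0 char='s'
After 4 (l): row=3 col=1 char='u'
After 5 (j): row=3 col=1 char='u'
After 6 (k): row=2 col=1 char='a'
After 7 (h): row=2 col=0 char='r'
After 8 (j): row=3 col=0 char='s'
After 9 (j): row=3 col=0 char='s'

Answer: sun sky rock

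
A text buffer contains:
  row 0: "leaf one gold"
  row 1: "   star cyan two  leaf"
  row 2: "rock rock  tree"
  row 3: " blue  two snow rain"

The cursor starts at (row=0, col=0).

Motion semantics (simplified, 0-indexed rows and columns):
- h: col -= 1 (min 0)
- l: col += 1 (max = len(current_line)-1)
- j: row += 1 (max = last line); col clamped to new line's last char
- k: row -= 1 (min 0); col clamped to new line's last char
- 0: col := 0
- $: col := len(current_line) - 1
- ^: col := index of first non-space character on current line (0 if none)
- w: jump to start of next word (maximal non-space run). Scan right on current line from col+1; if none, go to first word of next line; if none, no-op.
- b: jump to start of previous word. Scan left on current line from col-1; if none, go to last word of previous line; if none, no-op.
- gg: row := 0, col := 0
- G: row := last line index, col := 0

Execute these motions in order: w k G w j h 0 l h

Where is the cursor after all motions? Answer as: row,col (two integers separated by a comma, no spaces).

After 1 (w): row=0 col=5 char='o'
After 2 (k): row=0 col=5 char='o'
After 3 (G): row=3 col=0 char='_'
After 4 (w): row=3 col=1 char='b'
After 5 (j): row=3 col=1 char='b'
After 6 (h): row=3 col=0 char='_'
After 7 (0): row=3 col=0 char='_'
After 8 (l): row=3 col=1 char='b'
After 9 (h): row=3 col=0 char='_'

Answer: 3,0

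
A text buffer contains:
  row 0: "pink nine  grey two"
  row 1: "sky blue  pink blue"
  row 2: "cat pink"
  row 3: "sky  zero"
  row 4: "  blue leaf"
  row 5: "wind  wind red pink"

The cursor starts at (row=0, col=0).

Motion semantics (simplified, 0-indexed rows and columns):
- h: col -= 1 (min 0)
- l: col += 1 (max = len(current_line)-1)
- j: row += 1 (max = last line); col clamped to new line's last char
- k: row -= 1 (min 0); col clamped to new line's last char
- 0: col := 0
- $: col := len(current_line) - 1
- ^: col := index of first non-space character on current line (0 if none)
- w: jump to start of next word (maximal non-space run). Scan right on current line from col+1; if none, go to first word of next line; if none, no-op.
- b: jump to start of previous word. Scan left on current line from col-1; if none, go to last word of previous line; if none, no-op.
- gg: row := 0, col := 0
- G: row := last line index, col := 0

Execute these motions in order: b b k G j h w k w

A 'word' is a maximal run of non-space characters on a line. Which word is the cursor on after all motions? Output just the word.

Answer: leaf

Derivation:
After 1 (b): row=0 col=0 char='p'
After 2 (b): row=0 col=0 char='p'
After 3 (k): row=0 col=0 char='p'
After 4 (G): row=5 col=0 char='w'
After 5 (j): row=5 col=0 char='w'
After 6 (h): row=5 col=0 char='w'
After 7 (w): row=5 col=6 char='w'
After 8 (k): row=4 col=6 char='_'
After 9 (w): row=4 col=7 char='l'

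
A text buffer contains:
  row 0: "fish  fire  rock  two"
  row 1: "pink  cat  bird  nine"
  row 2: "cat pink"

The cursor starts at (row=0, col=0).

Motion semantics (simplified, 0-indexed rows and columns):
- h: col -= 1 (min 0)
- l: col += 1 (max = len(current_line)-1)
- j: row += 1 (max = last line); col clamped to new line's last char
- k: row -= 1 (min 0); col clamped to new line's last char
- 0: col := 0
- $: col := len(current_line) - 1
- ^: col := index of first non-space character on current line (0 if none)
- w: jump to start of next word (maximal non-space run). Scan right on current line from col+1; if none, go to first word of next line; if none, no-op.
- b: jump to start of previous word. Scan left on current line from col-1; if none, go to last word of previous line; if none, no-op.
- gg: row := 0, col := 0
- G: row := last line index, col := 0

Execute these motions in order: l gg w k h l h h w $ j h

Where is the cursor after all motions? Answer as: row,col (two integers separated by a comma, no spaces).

After 1 (l): row=0 col=1 char='i'
After 2 (gg): row=0 col=0 char='f'
After 3 (w): row=0 col=6 char='f'
After 4 (k): row=0 col=6 char='f'
After 5 (h): row=0 col=5 char='_'
After 6 (l): row=0 col=6 char='f'
After 7 (h): row=0 col=5 char='_'
After 8 (h): row=0 col=4 char='_'
After 9 (w): row=0 col=6 char='f'
After 10 ($): row=0 col=20 char='o'
After 11 (j): row=1 col=20 char='e'
After 12 (h): row=1 col=19 char='n'

Answer: 1,19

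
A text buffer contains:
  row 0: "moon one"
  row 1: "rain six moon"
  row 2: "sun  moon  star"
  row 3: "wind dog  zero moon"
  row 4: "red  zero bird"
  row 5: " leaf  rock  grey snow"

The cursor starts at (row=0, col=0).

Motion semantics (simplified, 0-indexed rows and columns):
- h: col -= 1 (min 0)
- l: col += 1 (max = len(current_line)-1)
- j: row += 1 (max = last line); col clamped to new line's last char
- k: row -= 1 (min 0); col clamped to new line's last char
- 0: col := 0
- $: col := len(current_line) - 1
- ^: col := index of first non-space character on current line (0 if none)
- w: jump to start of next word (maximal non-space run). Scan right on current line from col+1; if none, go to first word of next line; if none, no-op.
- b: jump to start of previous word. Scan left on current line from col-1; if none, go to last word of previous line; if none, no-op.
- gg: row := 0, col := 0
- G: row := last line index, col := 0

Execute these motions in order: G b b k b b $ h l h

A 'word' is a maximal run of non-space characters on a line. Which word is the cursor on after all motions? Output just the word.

After 1 (G): row=5 col=0 char='_'
After 2 (b): row=4 col=10 char='b'
After 3 (b): row=4 col=5 char='z'
After 4 (k): row=3 col=5 char='d'
After 5 (b): row=3 col=0 char='w'
After 6 (b): row=2 col=11 char='s'
After 7 ($): row=2 col=14 char='r'
After 8 (h): row=2 col=13 char='a'
After 9 (l): row=2 col=14 char='r'
After 10 (h): row=2 col=13 char='a'

Answer: star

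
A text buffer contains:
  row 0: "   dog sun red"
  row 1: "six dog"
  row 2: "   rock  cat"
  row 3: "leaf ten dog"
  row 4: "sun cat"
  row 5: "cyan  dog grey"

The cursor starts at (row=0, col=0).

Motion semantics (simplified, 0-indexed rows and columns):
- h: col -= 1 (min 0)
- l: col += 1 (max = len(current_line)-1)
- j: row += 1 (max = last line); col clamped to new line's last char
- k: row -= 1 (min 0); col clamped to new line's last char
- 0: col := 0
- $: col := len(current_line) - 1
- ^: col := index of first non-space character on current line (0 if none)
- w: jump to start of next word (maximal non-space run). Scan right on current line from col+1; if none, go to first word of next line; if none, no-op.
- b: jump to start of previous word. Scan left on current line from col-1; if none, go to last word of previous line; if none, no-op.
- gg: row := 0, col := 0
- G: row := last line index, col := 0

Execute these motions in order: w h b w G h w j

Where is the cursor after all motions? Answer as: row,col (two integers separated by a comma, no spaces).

Answer: 5,6

Derivation:
After 1 (w): row=0 col=3 char='d'
After 2 (h): row=0 col=2 char='_'
After 3 (b): row=0 col=2 char='_'
After 4 (w): row=0 col=3 char='d'
After 5 (G): row=5 col=0 char='c'
After 6 (h): row=5 col=0 char='c'
After 7 (w): row=5 col=6 char='d'
After 8 (j): row=5 col=6 char='d'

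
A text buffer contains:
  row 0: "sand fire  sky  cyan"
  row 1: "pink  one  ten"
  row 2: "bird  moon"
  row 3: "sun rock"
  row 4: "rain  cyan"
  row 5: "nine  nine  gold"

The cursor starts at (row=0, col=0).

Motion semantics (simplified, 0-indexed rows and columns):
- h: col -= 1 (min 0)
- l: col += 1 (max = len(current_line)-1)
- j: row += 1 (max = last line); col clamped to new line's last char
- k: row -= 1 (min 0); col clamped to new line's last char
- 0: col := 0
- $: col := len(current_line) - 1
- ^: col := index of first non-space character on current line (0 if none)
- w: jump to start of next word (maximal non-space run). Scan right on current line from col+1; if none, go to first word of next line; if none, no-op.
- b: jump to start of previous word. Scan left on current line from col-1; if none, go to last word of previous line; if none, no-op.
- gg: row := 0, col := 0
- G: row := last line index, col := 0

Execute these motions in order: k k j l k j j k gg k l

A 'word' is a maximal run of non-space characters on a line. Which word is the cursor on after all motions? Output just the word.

Answer: sand

Derivation:
After 1 (k): row=0 col=0 char='s'
After 2 (k): row=0 col=0 char='s'
After 3 (j): row=1 col=0 char='p'
After 4 (l): row=1 col=1 char='i'
After 5 (k): row=0 col=1 char='a'
After 6 (j): row=1 col=1 char='i'
After 7 (j): row=2 col=1 char='i'
After 8 (k): row=1 col=1 char='i'
After 9 (gg): row=0 col=0 char='s'
After 10 (k): row=0 col=0 char='s'
After 11 (l): row=0 col=1 char='a'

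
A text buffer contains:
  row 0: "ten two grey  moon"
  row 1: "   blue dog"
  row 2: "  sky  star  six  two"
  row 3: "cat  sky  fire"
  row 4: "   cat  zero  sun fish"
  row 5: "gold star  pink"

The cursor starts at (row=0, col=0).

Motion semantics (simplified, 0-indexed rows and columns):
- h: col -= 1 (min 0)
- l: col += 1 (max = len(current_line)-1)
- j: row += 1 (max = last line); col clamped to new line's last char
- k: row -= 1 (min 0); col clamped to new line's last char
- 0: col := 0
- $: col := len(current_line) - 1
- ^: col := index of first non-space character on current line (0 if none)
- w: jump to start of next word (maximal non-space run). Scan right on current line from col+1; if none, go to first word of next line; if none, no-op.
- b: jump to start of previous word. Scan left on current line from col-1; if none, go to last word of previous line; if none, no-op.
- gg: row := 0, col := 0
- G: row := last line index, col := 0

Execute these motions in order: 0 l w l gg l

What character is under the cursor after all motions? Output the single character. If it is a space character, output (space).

Answer: e

Derivation:
After 1 (0): row=0 col=0 char='t'
After 2 (l): row=0 col=1 char='e'
After 3 (w): row=0 col=4 char='t'
After 4 (l): row=0 col=5 char='w'
After 5 (gg): row=0 col=0 char='t'
After 6 (l): row=0 col=1 char='e'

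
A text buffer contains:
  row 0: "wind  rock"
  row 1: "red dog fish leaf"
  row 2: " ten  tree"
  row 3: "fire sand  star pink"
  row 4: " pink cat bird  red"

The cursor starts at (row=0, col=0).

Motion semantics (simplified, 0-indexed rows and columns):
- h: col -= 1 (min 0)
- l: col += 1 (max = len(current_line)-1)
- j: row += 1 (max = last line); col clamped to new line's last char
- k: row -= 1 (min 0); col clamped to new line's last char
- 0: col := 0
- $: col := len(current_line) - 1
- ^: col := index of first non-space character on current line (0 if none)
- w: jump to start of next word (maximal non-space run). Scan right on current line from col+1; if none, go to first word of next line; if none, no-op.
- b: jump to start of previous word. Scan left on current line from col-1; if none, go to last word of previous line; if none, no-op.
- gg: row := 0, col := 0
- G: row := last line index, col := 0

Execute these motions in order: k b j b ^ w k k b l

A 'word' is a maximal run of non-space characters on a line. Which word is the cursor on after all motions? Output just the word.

Answer: wind

Derivation:
After 1 (k): row=0 col=0 char='w'
After 2 (b): row=0 col=0 char='w'
After 3 (j): row=1 col=0 char='r'
After 4 (b): row=0 col=6 char='r'
After 5 (^): row=0 col=0 char='w'
After 6 (w): row=0 col=6 char='r'
After 7 (k): row=0 col=6 char='r'
After 8 (k): row=0 col=6 char='r'
After 9 (b): row=0 col=0 char='w'
After 10 (l): row=0 col=1 char='i'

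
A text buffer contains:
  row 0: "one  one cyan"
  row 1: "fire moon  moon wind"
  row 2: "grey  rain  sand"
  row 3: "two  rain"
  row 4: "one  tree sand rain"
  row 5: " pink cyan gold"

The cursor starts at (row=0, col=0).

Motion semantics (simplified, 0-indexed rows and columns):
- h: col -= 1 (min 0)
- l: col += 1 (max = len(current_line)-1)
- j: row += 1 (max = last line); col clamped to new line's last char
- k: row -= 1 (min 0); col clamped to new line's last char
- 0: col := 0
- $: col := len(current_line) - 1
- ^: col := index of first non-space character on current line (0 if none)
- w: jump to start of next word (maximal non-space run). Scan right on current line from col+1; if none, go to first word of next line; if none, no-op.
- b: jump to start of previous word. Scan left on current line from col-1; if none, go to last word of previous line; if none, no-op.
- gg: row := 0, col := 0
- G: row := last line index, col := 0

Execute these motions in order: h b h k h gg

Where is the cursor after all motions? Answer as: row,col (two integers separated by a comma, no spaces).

After 1 (h): row=0 col=0 char='o'
After 2 (b): row=0 col=0 char='o'
After 3 (h): row=0 col=0 char='o'
After 4 (k): row=0 col=0 char='o'
After 5 (h): row=0 col=0 char='o'
After 6 (gg): row=0 col=0 char='o'

Answer: 0,0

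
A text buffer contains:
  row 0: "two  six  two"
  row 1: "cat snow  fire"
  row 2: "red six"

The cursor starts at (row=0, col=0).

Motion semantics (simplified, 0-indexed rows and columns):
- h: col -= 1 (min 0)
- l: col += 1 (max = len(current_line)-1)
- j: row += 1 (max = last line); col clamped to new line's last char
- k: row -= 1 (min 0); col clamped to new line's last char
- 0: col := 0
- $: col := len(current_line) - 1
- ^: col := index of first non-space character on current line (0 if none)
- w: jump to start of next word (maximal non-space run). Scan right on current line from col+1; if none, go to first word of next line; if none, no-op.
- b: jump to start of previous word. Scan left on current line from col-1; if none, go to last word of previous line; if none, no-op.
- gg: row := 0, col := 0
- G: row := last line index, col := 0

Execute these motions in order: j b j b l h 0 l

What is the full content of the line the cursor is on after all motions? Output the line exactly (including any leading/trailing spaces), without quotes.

Answer: cat snow  fire

Derivation:
After 1 (j): row=1 col=0 char='c'
After 2 (b): row=0 col=10 char='t'
After 3 (j): row=1 col=10 char='f'
After 4 (b): row=1 col=4 char='s'
After 5 (l): row=1 col=5 char='n'
After 6 (h): row=1 col=4 char='s'
After 7 (0): row=1 col=0 char='c'
After 8 (l): row=1 col=1 char='a'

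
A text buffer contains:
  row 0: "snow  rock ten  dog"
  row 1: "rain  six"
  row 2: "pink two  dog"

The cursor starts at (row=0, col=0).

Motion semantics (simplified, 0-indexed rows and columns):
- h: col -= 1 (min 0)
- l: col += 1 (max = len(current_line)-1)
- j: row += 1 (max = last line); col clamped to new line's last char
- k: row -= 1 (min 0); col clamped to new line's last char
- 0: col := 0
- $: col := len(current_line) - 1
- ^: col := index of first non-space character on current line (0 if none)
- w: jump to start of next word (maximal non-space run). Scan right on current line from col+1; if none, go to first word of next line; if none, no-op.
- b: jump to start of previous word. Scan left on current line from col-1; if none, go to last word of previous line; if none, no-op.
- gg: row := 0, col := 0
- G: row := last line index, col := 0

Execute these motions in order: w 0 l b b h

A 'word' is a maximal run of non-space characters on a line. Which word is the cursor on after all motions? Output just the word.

Answer: snow

Derivation:
After 1 (w): row=0 col=6 char='r'
After 2 (0): row=0 col=0 char='s'
After 3 (l): row=0 col=1 char='n'
After 4 (b): row=0 col=0 char='s'
After 5 (b): row=0 col=0 char='s'
After 6 (h): row=0 col=0 char='s'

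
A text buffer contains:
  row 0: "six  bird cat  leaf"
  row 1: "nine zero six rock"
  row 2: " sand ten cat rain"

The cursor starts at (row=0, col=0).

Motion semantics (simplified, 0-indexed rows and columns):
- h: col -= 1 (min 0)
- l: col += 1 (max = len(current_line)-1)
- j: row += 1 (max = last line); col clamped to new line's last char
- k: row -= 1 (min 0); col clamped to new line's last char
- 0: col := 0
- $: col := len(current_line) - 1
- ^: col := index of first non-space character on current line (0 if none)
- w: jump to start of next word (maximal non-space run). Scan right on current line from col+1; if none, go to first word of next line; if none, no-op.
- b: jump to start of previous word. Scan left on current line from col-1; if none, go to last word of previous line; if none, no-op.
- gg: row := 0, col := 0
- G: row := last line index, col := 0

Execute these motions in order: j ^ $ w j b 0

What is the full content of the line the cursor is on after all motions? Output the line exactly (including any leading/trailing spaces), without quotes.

After 1 (j): row=1 col=0 char='n'
After 2 (^): row=1 col=0 char='n'
After 3 ($): row=1 col=17 char='k'
After 4 (w): row=2 col=1 char='s'
After 5 (j): row=2 col=1 char='s'
After 6 (b): row=1 col=14 char='r'
After 7 (0): row=1 col=0 char='n'

Answer: nine zero six rock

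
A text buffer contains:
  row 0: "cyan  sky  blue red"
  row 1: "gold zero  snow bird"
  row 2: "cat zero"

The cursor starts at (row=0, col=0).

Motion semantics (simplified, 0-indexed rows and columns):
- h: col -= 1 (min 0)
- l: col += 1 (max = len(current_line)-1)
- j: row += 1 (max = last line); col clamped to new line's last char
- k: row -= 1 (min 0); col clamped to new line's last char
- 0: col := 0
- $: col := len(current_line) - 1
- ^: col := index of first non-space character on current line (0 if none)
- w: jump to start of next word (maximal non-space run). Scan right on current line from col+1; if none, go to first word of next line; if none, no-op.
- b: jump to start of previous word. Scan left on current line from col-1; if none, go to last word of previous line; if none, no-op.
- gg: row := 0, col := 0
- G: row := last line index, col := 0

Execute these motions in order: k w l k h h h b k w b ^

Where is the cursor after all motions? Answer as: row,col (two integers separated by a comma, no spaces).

After 1 (k): row=0 col=0 char='c'
After 2 (w): row=0 col=6 char='s'
After 3 (l): row=0 col=7 char='k'
After 4 (k): row=0 col=7 char='k'
After 5 (h): row=0 col=6 char='s'
After 6 (h): row=0 col=5 char='_'
After 7 (h): row=0 col=4 char='_'
After 8 (b): row=0 col=0 char='c'
After 9 (k): row=0 col=0 char='c'
After 10 (w): row=0 col=6 char='s'
After 11 (b): row=0 col=0 char='c'
After 12 (^): row=0 col=0 char='c'

Answer: 0,0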